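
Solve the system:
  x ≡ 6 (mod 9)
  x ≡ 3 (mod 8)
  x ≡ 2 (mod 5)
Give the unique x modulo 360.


Moduli 9, 8, 5 are pairwise coprime; by CRT there is a unique solution modulo M = 9 · 8 · 5 = 360.
Solve pairwise, accumulating the modulus:
  Start with x ≡ 6 (mod 9).
  Combine with x ≡ 3 (mod 8): since gcd(9, 8) = 1, we get a unique residue mod 72.
    Write x = 6 + 9·t and substitute into x ≡ 3 (mod 8): 9·t ≡ 3 − 6 = -3 (mod 8).
    Reduce coefficients mod 8: 1·t ≡ 5 (mod 8).
    So t ≡ 5 (mod 8).
    Then x = 6 + 9·5 = 51, valid modulo lcm(9, 8) = 72: x ≡ 51 (mod 72).
  Combine with x ≡ 2 (mod 5): since gcd(72, 5) = 1, we get a unique residue mod 360.
    Write x = 51 + 72·t and substitute into x ≡ 2 (mod 5): 72·t ≡ 2 − 51 = -49 (mod 5).
    Reduce coefficients mod 5: 2·t ≡ 1 (mod 5).
    The inverse of 2 mod 5 is 3 (since 2·3 = 6 = 1·5 + 1), so t ≡ 3·1 = 3 ≡ 3 (mod 5).
    Then x = 51 + 72·3 = 267, valid modulo lcm(72, 5) = 360: x ≡ 267 (mod 360).
Verify: 267 mod 9 = 6 ✓, 267 mod 8 = 3 ✓, 267 mod 5 = 2 ✓.

x ≡ 267 (mod 360).


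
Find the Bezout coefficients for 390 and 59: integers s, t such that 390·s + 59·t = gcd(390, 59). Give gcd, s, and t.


Euclidean algorithm on (390, 59) — divide until remainder is 0:
  390 = 6 · 59 + 36
  59 = 1 · 36 + 23
  36 = 1 · 23 + 13
  23 = 1 · 13 + 10
  13 = 1 · 10 + 3
  10 = 3 · 3 + 1
  3 = 3 · 1 + 0
gcd(390, 59) = 1.
Track Bezout coefficients alongside the remainders: start with r₀ = 390 = a·1 + b·0 (s = 1, t = 0) and r₁ = 59 = a·0 + b·1 (s = 0, t = 1); each new remainder r_{k+1} = r_{k-1} − q_k·r_k inherits s_{k+1} = s_{k-1} − q_k·s_k, t_{k+1} = t_{k-1} − q_k·t_k, so r_k = a·s_k + b·t_k at every step:
  q = 6: r = 36, s = 1 − 6·0 = 1, t = 0 − 6·1 = -6  (check: 390·1 + 59·(-6) = 36)
  q = 1: r = 23, s = 0 − 1·1 = -1, t = 1 − 1·(-6) = 7  (check: 390·(-1) + 59·7 = 23)
  q = 1: r = 13, s = 1 − 1·(-1) = 2, t = -6 − 1·7 = -13  (check: 390·2 + 59·(-13) = 13)
  q = 1: r = 10, s = -1 − 1·2 = -3, t = 7 − 1·(-13) = 20  (check: 390·(-3) + 59·20 = 10)
  q = 1: r = 3, s = 2 − 1·(-3) = 5, t = -13 − 1·20 = -33  (check: 390·5 + 59·(-33) = 3)
  q = 3: r = 1, s = -3 − 3·5 = -18, t = 20 − 3·(-33) = 119  (check: 390·(-18) + 59·119 = 1)
The row with r = 1 (the gcd) gives the Bezout coefficients s = -18, t = 119.
Result: 390 · (-18) + 59 · (119) = 1.

gcd(390, 59) = 1; s = -18, t = 119 (check: 390·(-18) + 59·119 = 1).


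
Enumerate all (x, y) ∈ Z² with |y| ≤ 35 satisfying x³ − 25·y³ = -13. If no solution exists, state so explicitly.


The equation is x³ - 25y³ = -13. For fixed y, x³ = 25·y³ − 13, so a solution requires the RHS to be a perfect cube.
Strategy: iterate y from -35 to 35, compute RHS = 25·y³ − 13, and check whether it is a (positive or negative) perfect cube.
Check small values of y:
  y = 0: RHS = -13 is not a perfect cube.
  y = 1: RHS = 12 is not a perfect cube.
  y = -1: RHS = -38 is not a perfect cube.
  y = 2: RHS = 187 is not a perfect cube.
  y = -2: RHS = -213 is not a perfect cube.
  y = 3: RHS = 662 is not a perfect cube.
  y = -3: RHS = -688 is not a perfect cube.
Continuing the search up to |y| = 35 finds no solutions either.
No (x, y) in the scanned range satisfies the equation.

No integer solutions with |y| ≤ 35.


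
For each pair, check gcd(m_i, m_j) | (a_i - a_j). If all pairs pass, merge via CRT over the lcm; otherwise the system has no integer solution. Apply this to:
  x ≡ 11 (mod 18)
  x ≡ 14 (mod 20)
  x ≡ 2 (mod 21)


Moduli 18, 20, 21 are not pairwise coprime, so CRT works modulo lcm(m_i) when all pairwise compatibility conditions hold.
Pairwise compatibility: gcd(m_i, m_j) must divide a_i - a_j for every pair.
Merge one congruence at a time:
  Start: x ≡ 11 (mod 18).
  Combine with x ≡ 14 (mod 20): gcd(18, 20) = 2, and 14 - 11 = 3 is NOT divisible by 2.
    ⇒ system is inconsistent (no integer solution).

No solution (the system is inconsistent).


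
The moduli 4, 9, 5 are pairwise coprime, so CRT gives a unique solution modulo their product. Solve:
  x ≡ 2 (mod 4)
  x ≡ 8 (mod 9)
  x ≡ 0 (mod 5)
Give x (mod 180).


Moduli 4, 9, 5 are pairwise coprime; by CRT there is a unique solution modulo M = 4 · 9 · 5 = 180.
Solve pairwise, accumulating the modulus:
  Start with x ≡ 2 (mod 4).
  Combine with x ≡ 8 (mod 9): since gcd(4, 9) = 1, we get a unique residue mod 36.
    Write x = 2 + 4·t and substitute into x ≡ 8 (mod 9): 4·t ≡ 8 − 2 = 6 (mod 9).
    The inverse of 4 mod 9 is 7 (since 4·7 = 28 = 3·9 + 1), so t ≡ 7·6 = 42 ≡ 6 (mod 9).
    Then x = 2 + 4·6 = 26, valid modulo lcm(4, 9) = 36: x ≡ 26 (mod 36).
  Combine with x ≡ 0 (mod 5): since gcd(36, 5) = 1, we get a unique residue mod 180.
    Write x = 26 + 36·t and substitute into x ≡ 0 (mod 5): 36·t ≡ 0 − 26 = -26 (mod 5).
    Reduce coefficients mod 5: 1·t ≡ 4 (mod 5).
    So t ≡ 4 (mod 5).
    Then x = 26 + 36·4 = 170, valid modulo lcm(36, 5) = 180: x ≡ 170 (mod 180).
Verify: 170 mod 4 = 2 ✓, 170 mod 9 = 8 ✓, 170 mod 5 = 0 ✓.

x ≡ 170 (mod 180).


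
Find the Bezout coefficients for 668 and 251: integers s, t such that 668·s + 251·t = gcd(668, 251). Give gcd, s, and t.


Euclidean algorithm on (668, 251) — divide until remainder is 0:
  668 = 2 · 251 + 166
  251 = 1 · 166 + 85
  166 = 1 · 85 + 81
  85 = 1 · 81 + 4
  81 = 20 · 4 + 1
  4 = 4 · 1 + 0
gcd(668, 251) = 1.
Track Bezout coefficients alongside the remainders: start with r₀ = 668 = a·1 + b·0 (s = 1, t = 0) and r₁ = 251 = a·0 + b·1 (s = 0, t = 1); each new remainder r_{k+1} = r_{k-1} − q_k·r_k inherits s_{k+1} = s_{k-1} − q_k·s_k, t_{k+1} = t_{k-1} − q_k·t_k, so r_k = a·s_k + b·t_k at every step:
  q = 2: r = 166, s = 1 − 2·0 = 1, t = 0 − 2·1 = -2  (check: 668·1 + 251·(-2) = 166)
  q = 1: r = 85, s = 0 − 1·1 = -1, t = 1 − 1·(-2) = 3  (check: 668·(-1) + 251·3 = 85)
  q = 1: r = 81, s = 1 − 1·(-1) = 2, t = -2 − 1·3 = -5  (check: 668·2 + 251·(-5) = 81)
  q = 1: r = 4, s = -1 − 1·2 = -3, t = 3 − 1·(-5) = 8  (check: 668·(-3) + 251·8 = 4)
  q = 20: r = 1, s = 2 − 20·(-3) = 62, t = -5 − 20·8 = -165  (check: 668·62 + 251·(-165) = 1)
The row with r = 1 (the gcd) gives the Bezout coefficients s = 62, t = -165.
Result: 668 · (62) + 251 · (-165) = 1.

gcd(668, 251) = 1; s = 62, t = -165 (check: 668·62 + 251·(-165) = 1).


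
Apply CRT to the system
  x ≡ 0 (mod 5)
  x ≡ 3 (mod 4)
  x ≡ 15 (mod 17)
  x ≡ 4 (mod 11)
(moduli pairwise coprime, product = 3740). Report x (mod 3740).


Product of moduli M = 5 · 4 · 17 · 11 = 3740.
Merge one congruence at a time:
  Start: x ≡ 0 (mod 5).
  Combine with x ≡ 3 (mod 4); new modulus lcm = 20.
    Write x = 0 + 5·t and substitute into x ≡ 3 (mod 4): 5·t ≡ 3 − 0 = 3 (mod 4).
    Reduce coefficients mod 4: 1·t ≡ 3 (mod 4).
    So t ≡ 3 (mod 4).
    Then x = 0 + 5·3 = 15, valid modulo lcm(5, 4) = 20: x ≡ 15 (mod 20).
  Combine with x ≡ 15 (mod 17); new modulus lcm = 340.
    Write x = 15 + 20·t and substitute into x ≡ 15 (mod 17): 20·t ≡ 15 − 15 = 0 (mod 17).
    Reduce coefficients mod 17: 3·t ≡ 0 (mod 17).
    The inverse of 3 mod 17 is 6 (since 3·6 = 18 = 1·17 + 1), so t ≡ 6·0 = 0 ≡ 0 (mod 17).
    Then x = 15 + 20·0 = 15, valid modulo lcm(20, 17) = 340: x ≡ 15 (mod 340).
  Combine with x ≡ 4 (mod 11); new modulus lcm = 3740.
    Write x = 15 + 340·t and substitute into x ≡ 4 (mod 11): 340·t ≡ 4 − 15 = -11 (mod 11).
    Reduce coefficients mod 11: 10·t ≡ 0 (mod 11).
    The inverse of 10 mod 11 is 10 (since 10·10 = 100 = 9·11 + 1), so t ≡ 10·0 = 0 ≡ 0 (mod 11).
    Then x = 15 + 340·0 = 15, valid modulo lcm(340, 11) = 3740: x ≡ 15 (mod 3740).
Verify against each original: 15 mod 5 = 0, 15 mod 4 = 3, 15 mod 17 = 15, 15 mod 11 = 4.

x ≡ 15 (mod 3740).


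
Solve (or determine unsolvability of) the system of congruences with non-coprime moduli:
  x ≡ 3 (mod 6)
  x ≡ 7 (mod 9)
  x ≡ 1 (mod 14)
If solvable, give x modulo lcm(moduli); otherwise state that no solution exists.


Moduli 6, 9, 14 are not pairwise coprime, so CRT works modulo lcm(m_i) when all pairwise compatibility conditions hold.
Pairwise compatibility: gcd(m_i, m_j) must divide a_i - a_j for every pair.
Merge one congruence at a time:
  Start: x ≡ 3 (mod 6).
  Combine with x ≡ 7 (mod 9): gcd(6, 9) = 3, and 7 - 3 = 4 is NOT divisible by 3.
    ⇒ system is inconsistent (no integer solution).

No solution (the system is inconsistent).


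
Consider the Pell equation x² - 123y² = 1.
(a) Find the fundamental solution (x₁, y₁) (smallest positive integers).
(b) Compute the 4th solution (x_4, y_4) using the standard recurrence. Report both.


Step 1: Find the fundamental solution (x₁, y₁) of x² - 123y² = 1.
  Expand √123 as a continued fraction. a₀ = ⌊√123⌋ = 11; iterate m_{k+1} = d_k·a_k − m_k, d_{k+1} = (123 − m_{k+1}²)/d_k, a_{k+1} = ⌊(a₀ + m_{k+1})/d_{k+1}⌋ (starting m₀ = 0, d₀ = 1), with convergents p_k = a_k·p_{k-1} + p_{k-2}, q_k = a_k·q_{k-1} + q_{k-2} (p₋₁ = 1, q₋₁ = 0):
  k = 0: a₀ = 11; p₀/q₀ = 11/1; p₀² − 123·q₀² = 121 − 123 = -2.
  k = 1: m = 11, d = 2, a = ⌊(11 + 11)/2⌋ = 11; p/q = (11·11 + 1)/(11·1 + 0) = 122/11; p² − 123·q² = 14884 − 14883 = 1.
  The first convergent with p² − 123·q² = 1 gives the fundamental solution (x₁, y₁) = (122, 11).
Step 2: Apply the recurrence (x_{n+1}, y_{n+1}) = (x₁x_n + 123y₁y_n, x₁y_n + y₁x_n) repeatedly.
  From (x_1, y_1) = (122, 11): x_2 = 122·122 + 123·11·11 = 29767; y_2 = 122·11 + 11·122 = 2684.
  From (x_2, y_2) = (29767, 2684): x_3 = 122·29767 + 123·11·2684 = 7263026; y_3 = 122·2684 + 11·29767 = 654885.
  From (x_3, y_3) = (7263026, 654885): x_4 = 122·7263026 + 123·11·654885 = 1772148577; y_4 = 122·654885 + 11·7263026 = 159789256.
Step 3: Verify x_4² - 123·y_4² = 3140510578963124929 - 3140510578963124928 = 1 (should be 1). ✓

(x_1, y_1) = (122, 11); (x_4, y_4) = (1772148577, 159789256).


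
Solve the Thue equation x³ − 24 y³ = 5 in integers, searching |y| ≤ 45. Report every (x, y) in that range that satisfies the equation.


The equation is x³ - 24y³ = 5. For fixed y, x³ = 24·y³ + 5, so a solution requires the RHS to be a perfect cube.
Strategy: iterate y from -45 to 45, compute RHS = 24·y³ + 5, and check whether it is a (positive or negative) perfect cube.
Check small values of y:
  y = 0: RHS = 5 is not a perfect cube.
  y = 1: RHS = 29 is not a perfect cube.
  y = -1: RHS = -19 is not a perfect cube.
  y = 2: RHS = 197 is not a perfect cube.
  y = -2: RHS = -187 is not a perfect cube.
  y = 3: RHS = 653 is not a perfect cube.
  y = -3: RHS = -643 is not a perfect cube.
Continuing the search up to |y| = 45 finds no solutions either.
No (x, y) in the scanned range satisfies the equation.

No integer solutions with |y| ≤ 45.


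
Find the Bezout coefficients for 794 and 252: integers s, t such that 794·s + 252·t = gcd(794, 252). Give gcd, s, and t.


Euclidean algorithm on (794, 252) — divide until remainder is 0:
  794 = 3 · 252 + 38
  252 = 6 · 38 + 24
  38 = 1 · 24 + 14
  24 = 1 · 14 + 10
  14 = 1 · 10 + 4
  10 = 2 · 4 + 2
  4 = 2 · 2 + 0
gcd(794, 252) = 2.
Track Bezout coefficients alongside the remainders: start with r₀ = 794 = a·1 + b·0 (s = 1, t = 0) and r₁ = 252 = a·0 + b·1 (s = 0, t = 1); each new remainder r_{k+1} = r_{k-1} − q_k·r_k inherits s_{k+1} = s_{k-1} − q_k·s_k, t_{k+1} = t_{k-1} − q_k·t_k, so r_k = a·s_k + b·t_k at every step:
  q = 3: r = 38, s = 1 − 3·0 = 1, t = 0 − 3·1 = -3  (check: 794·1 + 252·(-3) = 38)
  q = 6: r = 24, s = 0 − 6·1 = -6, t = 1 − 6·(-3) = 19  (check: 794·(-6) + 252·19 = 24)
  q = 1: r = 14, s = 1 − 1·(-6) = 7, t = -3 − 1·19 = -22  (check: 794·7 + 252·(-22) = 14)
  q = 1: r = 10, s = -6 − 1·7 = -13, t = 19 − 1·(-22) = 41  (check: 794·(-13) + 252·41 = 10)
  q = 1: r = 4, s = 7 − 1·(-13) = 20, t = -22 − 1·41 = -63  (check: 794·20 + 252·(-63) = 4)
  q = 2: r = 2, s = -13 − 2·20 = -53, t = 41 − 2·(-63) = 167  (check: 794·(-53) + 252·167 = 2)
The row with r = 2 (the gcd) gives the Bezout coefficients s = -53, t = 167.
Result: 794 · (-53) + 252 · (167) = 2.

gcd(794, 252) = 2; s = -53, t = 167 (check: 794·(-53) + 252·167 = 2).


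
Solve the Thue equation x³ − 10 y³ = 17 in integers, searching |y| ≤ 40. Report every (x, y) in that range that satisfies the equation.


The equation is x³ - 10y³ = 17. For fixed y, x³ = 10·y³ + 17, so a solution requires the RHS to be a perfect cube.
Strategy: iterate y from -40 to 40, compute RHS = 10·y³ + 17, and check whether it is a (positive or negative) perfect cube.
Check small values of y:
  y = 0: RHS = 17 is not a perfect cube.
  y = 1: RHS = 27 = (3)³ ⇒ x = 3 works.
  y = -1: RHS = 7 is not a perfect cube.
  y = 2: RHS = 97 is not a perfect cube.
  y = -2: RHS = -63 is not a perfect cube.
  y = 3: RHS = 287 is not a perfect cube.
  y = -3: RHS = -253 is not a perfect cube.
Continuing the search up to |y| = 40 finds no further solutions beyond those listed.
Collected solutions: (3, 1).

Solutions (with |y| ≤ 40): (3, 1).


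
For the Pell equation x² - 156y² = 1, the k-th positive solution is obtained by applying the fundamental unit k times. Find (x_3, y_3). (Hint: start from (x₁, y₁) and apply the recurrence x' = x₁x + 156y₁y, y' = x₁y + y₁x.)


Step 1: Find the fundamental solution (x₁, y₁) of x² - 156y² = 1.
  Expand √156 as a continued fraction. a₀ = ⌊√156⌋ = 12; iterate m_{k+1} = d_k·a_k − m_k, d_{k+1} = (156 − m_{k+1}²)/d_k, a_{k+1} = ⌊(a₀ + m_{k+1})/d_{k+1}⌋ (starting m₀ = 0, d₀ = 1), with convergents p_k = a_k·p_{k-1} + p_{k-2}, q_k = a_k·q_{k-1} + q_{k-2} (p₋₁ = 1, q₋₁ = 0):
  k = 0: a₀ = 12; p₀/q₀ = 12/1; p₀² − 156·q₀² = 144 − 156 = -12.
  k = 1: m = 12, d = 12, a = ⌊(12 + 12)/12⌋ = 2; p/q = (2·12 + 1)/(2·1 + 0) = 25/2; p² − 156·q² = 625 − 624 = 1.
  The first convergent with p² − 156·q² = 1 gives the fundamental solution (x₁, y₁) = (25, 2).
Step 2: Apply the recurrence (x_{n+1}, y_{n+1}) = (x₁x_n + 156y₁y_n, x₁y_n + y₁x_n) repeatedly.
  From (x_1, y_1) = (25, 2): x_2 = 25·25 + 156·2·2 = 1249; y_2 = 25·2 + 2·25 = 100.
  From (x_2, y_2) = (1249, 100): x_3 = 25·1249 + 156·2·100 = 62425; y_3 = 25·100 + 2·1249 = 4998.
Step 3: Verify x_3² - 156·y_3² = 3896880625 - 3896880624 = 1 (should be 1). ✓

(x_1, y_1) = (25, 2); (x_3, y_3) = (62425, 4998).


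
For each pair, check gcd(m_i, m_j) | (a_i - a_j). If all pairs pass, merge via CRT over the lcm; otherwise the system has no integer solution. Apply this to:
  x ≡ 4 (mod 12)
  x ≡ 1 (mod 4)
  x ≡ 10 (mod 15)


Moduli 12, 4, 15 are not pairwise coprime, so CRT works modulo lcm(m_i) when all pairwise compatibility conditions hold.
Pairwise compatibility: gcd(m_i, m_j) must divide a_i - a_j for every pair.
Merge one congruence at a time:
  Start: x ≡ 4 (mod 12).
  Combine with x ≡ 1 (mod 4): gcd(12, 4) = 4, and 1 - 4 = -3 is NOT divisible by 4.
    ⇒ system is inconsistent (no integer solution).

No solution (the system is inconsistent).


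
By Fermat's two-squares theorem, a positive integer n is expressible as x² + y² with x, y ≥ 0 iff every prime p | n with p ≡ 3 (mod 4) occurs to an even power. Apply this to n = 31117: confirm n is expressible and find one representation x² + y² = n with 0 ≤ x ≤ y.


Step 1: Factor n = 31117 = 29^2 · 37.
Step 2: Check the mod-4 condition on each prime factor: 29 ≡ 1 (mod 4), exponent 2; 37 ≡ 1 (mod 4), exponent 1.
All primes ≡ 3 (mod 4) appear to even exponent (or don't appear), so by the two-squares theorem n IS expressible as a sum of two squares.
Step 3: Build a representation. Here n = 29 · 29 · 37 is a product of primes ≡ 1 (mod 4). Each prime p ≡ 1 (mod 4) is itself a sum of two squares; find a² by testing p − a² for a perfect square:
  29: 29 − 1² = 28, 29 − 2² = 25 = 5² ⇒ 29 = 2² + 5².
  37: 37 − 1² = 36 = 6² ⇒ 37 = 1² + 6².
  Combine using the Brahmagupta–Fibonacci identity (a² + b²)(c² + d²) = (ac − bd)² + (ad + bc)² = (ac + bd)² + (ad − bc)²:
  29 · 29 = 841: from (2² + 5²)(2² + 5²), take (2·2 − 5·5, 2·5 + 5·2) = (4 − 25, 10 + 10) = (-21, 20); dropping signs (only squares matter) gives (21, 20); check 21² + 20² = 441 + 400 = 841 ✓.
  841 · 37 = 31117: from (21² + 20²)(1² + 6²), take (21·1 − 20·6, 21·6 + 20·1) = (21 − 120, 126 + 20) = (-99, 146); dropping signs (only squares matter) gives (99, 146); check 99² + 146² = 9801 + 21316 = 31117 ✓.
Step 4: Order so x ≤ y and verify: 99² + 146² = 9801 + 21316 = 31117 = n. ✓

n = 31117 = 99² + 146² (one valid representation with x ≤ y).


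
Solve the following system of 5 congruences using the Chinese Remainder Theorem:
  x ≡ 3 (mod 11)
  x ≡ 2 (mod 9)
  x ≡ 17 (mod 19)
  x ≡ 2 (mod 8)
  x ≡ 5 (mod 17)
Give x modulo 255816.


Product of moduli M = 11 · 9 · 19 · 8 · 17 = 255816.
Merge one congruence at a time:
  Start: x ≡ 3 (mod 11).
  Combine with x ≡ 2 (mod 9); new modulus lcm = 99.
    Write x = 3 + 11·t and substitute into x ≡ 2 (mod 9): 11·t ≡ 2 − 3 = -1 (mod 9).
    Reduce coefficients mod 9: 2·t ≡ 8 (mod 9).
    The inverse of 2 mod 9 is 5 (since 2·5 = 10 = 1·9 + 1), so t ≡ 5·8 = 40 ≡ 4 (mod 9).
    Then x = 3 + 11·4 = 47, valid modulo lcm(11, 9) = 99: x ≡ 47 (mod 99).
  Combine with x ≡ 17 (mod 19); new modulus lcm = 1881.
    Write x = 47 + 99·t and substitute into x ≡ 17 (mod 19): 99·t ≡ 17 − 47 = -30 (mod 19).
    Reduce coefficients mod 19: 4·t ≡ 8 (mod 19).
    The inverse of 4 mod 19 is 5 (since 4·5 = 20 = 1·19 + 1), so t ≡ 5·8 = 40 ≡ 2 (mod 19).
    Then x = 47 + 99·2 = 245, valid modulo lcm(99, 19) = 1881: x ≡ 245 (mod 1881).
  Combine with x ≡ 2 (mod 8); new modulus lcm = 15048.
    Write x = 245 + 1881·t and substitute into x ≡ 2 (mod 8): 1881·t ≡ 2 − 245 = -243 (mod 8).
    Reduce coefficients mod 8: 1·t ≡ 5 (mod 8).
    So t ≡ 5 (mod 8).
    Then x = 245 + 1881·5 = 9650, valid modulo lcm(1881, 8) = 15048: x ≡ 9650 (mod 15048).
  Combine with x ≡ 5 (mod 17); new modulus lcm = 255816.
    Write x = 9650 + 15048·t and substitute into x ≡ 5 (mod 17): 15048·t ≡ 5 − 9650 = -9645 (mod 17).
    Reduce coefficients mod 17: 3·t ≡ 11 (mod 17).
    The inverse of 3 mod 17 is 6 (since 3·6 = 18 = 1·17 + 1), so t ≡ 6·11 = 66 ≡ 15 (mod 17).
    Then x = 9650 + 15048·15 = 235370, valid modulo lcm(15048, 17) = 255816: x ≡ 235370 (mod 255816).
Verify against each original: 235370 mod 11 = 3, 235370 mod 9 = 2, 235370 mod 19 = 17, 235370 mod 8 = 2, 235370 mod 17 = 5.

x ≡ 235370 (mod 255816).


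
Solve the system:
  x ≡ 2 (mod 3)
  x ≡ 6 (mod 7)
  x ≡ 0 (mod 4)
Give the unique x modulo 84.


Moduli 3, 7, 4 are pairwise coprime; by CRT there is a unique solution modulo M = 3 · 7 · 4 = 84.
Solve pairwise, accumulating the modulus:
  Start with x ≡ 2 (mod 3).
  Combine with x ≡ 6 (mod 7): since gcd(3, 7) = 1, we get a unique residue mod 21.
    Write x = 2 + 3·t and substitute into x ≡ 6 (mod 7): 3·t ≡ 6 − 2 = 4 (mod 7).
    The inverse of 3 mod 7 is 5 (since 3·5 = 15 = 2·7 + 1), so t ≡ 5·4 = 20 ≡ 6 (mod 7).
    Then x = 2 + 3·6 = 20, valid modulo lcm(3, 7) = 21: x ≡ 20 (mod 21).
  Combine with x ≡ 0 (mod 4): since gcd(21, 4) = 1, we get a unique residue mod 84.
    Write x = 20 + 21·t and substitute into x ≡ 0 (mod 4): 21·t ≡ 0 − 20 = -20 (mod 4).
    Reduce coefficients mod 4: 1·t ≡ 0 (mod 4).
    So t ≡ 0 (mod 4).
    Then x = 20 + 21·0 = 20, valid modulo lcm(21, 4) = 84: x ≡ 20 (mod 84).
Verify: 20 mod 3 = 2 ✓, 20 mod 7 = 6 ✓, 20 mod 4 = 0 ✓.

x ≡ 20 (mod 84).


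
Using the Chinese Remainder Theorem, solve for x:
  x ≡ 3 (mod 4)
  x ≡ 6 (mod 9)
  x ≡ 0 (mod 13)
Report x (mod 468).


Moduli 4, 9, 13 are pairwise coprime; by CRT there is a unique solution modulo M = 4 · 9 · 13 = 468.
Solve pairwise, accumulating the modulus:
  Start with x ≡ 3 (mod 4).
  Combine with x ≡ 6 (mod 9): since gcd(4, 9) = 1, we get a unique residue mod 36.
    Write x = 3 + 4·t and substitute into x ≡ 6 (mod 9): 4·t ≡ 6 − 3 = 3 (mod 9).
    The inverse of 4 mod 9 is 7 (since 4·7 = 28 = 3·9 + 1), so t ≡ 7·3 = 21 ≡ 3 (mod 9).
    Then x = 3 + 4·3 = 15, valid modulo lcm(4, 9) = 36: x ≡ 15 (mod 36).
  Combine with x ≡ 0 (mod 13): since gcd(36, 13) = 1, we get a unique residue mod 468.
    Write x = 15 + 36·t and substitute into x ≡ 0 (mod 13): 36·t ≡ 0 − 15 = -15 (mod 13).
    Reduce coefficients mod 13: 10·t ≡ 11 (mod 13).
    The inverse of 10 mod 13 is 4 (since 10·4 = 40 = 3·13 + 1), so t ≡ 4·11 = 44 ≡ 5 (mod 13).
    Then x = 15 + 36·5 = 195, valid modulo lcm(36, 13) = 468: x ≡ 195 (mod 468).
Verify: 195 mod 4 = 3 ✓, 195 mod 9 = 6 ✓, 195 mod 13 = 0 ✓.

x ≡ 195 (mod 468).


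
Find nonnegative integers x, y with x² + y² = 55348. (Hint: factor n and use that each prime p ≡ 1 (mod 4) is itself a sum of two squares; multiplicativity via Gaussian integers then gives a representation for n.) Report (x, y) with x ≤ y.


Step 1: Factor n = 55348 = 2^2 · 101 · 137.
Step 2: Check the mod-4 condition on each prime factor: 2 = 2 (special); 101 ≡ 1 (mod 4), exponent 1; 137 ≡ 1 (mod 4), exponent 1.
All primes ≡ 3 (mod 4) appear to even exponent (or don't appear), so by the two-squares theorem n IS expressible as a sum of two squares.
Step 3: Build a representation. Group n = k² · m with k = 2 and m = 101 · 137 = 13837 (a product of primes ≡ 1 (mod 4)); a representation of m scales to one of n via (k·x)² + (k·y)² = k²(x² + y²). Each prime p ≡ 1 (mod 4) is itself a sum of two squares; find a² by testing p − a² for a perfect square:
  101: 101 − 1² = 100 = 10² ⇒ 101 = 1² + 10².
  137: 137 − 1² = 136, 137 − 2² = 133, 137 − 3² = 128, 137 − 4² = 121 = 11² ⇒ 137 = 4² + 11².
  Combine using the Brahmagupta–Fibonacci identity (a² + b²)(c² + d²) = (ac − bd)² + (ad + bc)² = (ac + bd)² + (ad − bc)²:
  101 · 137 = 13837: from (1² + 10²)(4² + 11²), take (1·4 − 10·11, 1·11 + 10·4) = (4 − 110, 11 + 40) = (-106, 51); dropping signs (only squares matter) gives (106, 51); check 106² + 51² = 11236 + 2601 = 13837 ✓.
  Scale by k = 2: (2·106, 2·51) = (212, 102).
Step 4: Order so x ≤ y and verify: 102² + 212² = 10404 + 44944 = 55348 = n. ✓

n = 55348 = 102² + 212² (one valid representation with x ≤ y).


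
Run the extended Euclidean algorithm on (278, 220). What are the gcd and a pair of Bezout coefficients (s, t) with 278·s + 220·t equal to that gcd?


Euclidean algorithm on (278, 220) — divide until remainder is 0:
  278 = 1 · 220 + 58
  220 = 3 · 58 + 46
  58 = 1 · 46 + 12
  46 = 3 · 12 + 10
  12 = 1 · 10 + 2
  10 = 5 · 2 + 0
gcd(278, 220) = 2.
Track Bezout coefficients alongside the remainders: start with r₀ = 278 = a·1 + b·0 (s = 1, t = 0) and r₁ = 220 = a·0 + b·1 (s = 0, t = 1); each new remainder r_{k+1} = r_{k-1} − q_k·r_k inherits s_{k+1} = s_{k-1} − q_k·s_k, t_{k+1} = t_{k-1} − q_k·t_k, so r_k = a·s_k + b·t_k at every step:
  q = 1: r = 58, s = 1 − 1·0 = 1, t = 0 − 1·1 = -1  (check: 278·1 + 220·(-1) = 58)
  q = 3: r = 46, s = 0 − 3·1 = -3, t = 1 − 3·(-1) = 4  (check: 278·(-3) + 220·4 = 46)
  q = 1: r = 12, s = 1 − 1·(-3) = 4, t = -1 − 1·4 = -5  (check: 278·4 + 220·(-5) = 12)
  q = 3: r = 10, s = -3 − 3·4 = -15, t = 4 − 3·(-5) = 19  (check: 278·(-15) + 220·19 = 10)
  q = 1: r = 2, s = 4 − 1·(-15) = 19, t = -5 − 1·19 = -24  (check: 278·19 + 220·(-24) = 2)
The row with r = 2 (the gcd) gives the Bezout coefficients s = 19, t = -24.
Result: 278 · (19) + 220 · (-24) = 2.

gcd(278, 220) = 2; s = 19, t = -24 (check: 278·19 + 220·(-24) = 2).


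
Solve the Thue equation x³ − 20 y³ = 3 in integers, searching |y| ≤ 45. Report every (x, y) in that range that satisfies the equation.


The equation is x³ - 20y³ = 3. For fixed y, x³ = 20·y³ + 3, so a solution requires the RHS to be a perfect cube.
Strategy: iterate y from -45 to 45, compute RHS = 20·y³ + 3, and check whether it is a (positive or negative) perfect cube.
Check small values of y:
  y = 0: RHS = 3 is not a perfect cube.
  y = 1: RHS = 23 is not a perfect cube.
  y = -1: RHS = -17 is not a perfect cube.
  y = 2: RHS = 163 is not a perfect cube.
  y = -2: RHS = -157 is not a perfect cube.
  y = 3: RHS = 543 is not a perfect cube.
  y = -3: RHS = -537 is not a perfect cube.
Continuing the search up to |y| = 45 finds no solutions either.
No (x, y) in the scanned range satisfies the equation.

No integer solutions with |y| ≤ 45.


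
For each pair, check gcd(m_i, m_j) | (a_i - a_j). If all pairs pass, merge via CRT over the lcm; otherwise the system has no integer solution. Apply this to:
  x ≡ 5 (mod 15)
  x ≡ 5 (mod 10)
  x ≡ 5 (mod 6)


Moduli 15, 10, 6 are not pairwise coprime, so CRT works modulo lcm(m_i) when all pairwise compatibility conditions hold.
Pairwise compatibility: gcd(m_i, m_j) must divide a_i - a_j for every pair.
Merge one congruence at a time:
  Start: x ≡ 5 (mod 15).
  Combine with x ≡ 5 (mod 10): gcd(15, 10) = 5; 5 - 5 = 0, which IS divisible by 5, so compatible.
    Write x = 5 + 15·t and substitute into x ≡ 5 (mod 10): 15·t ≡ 5 − 5 = 0 (mod 10).
    Divide the congruence (and modulus) by g = 5: 3·t ≡ 0 (mod 2).
    Reduce coefficients mod 2: 1·t ≡ 0 (mod 2).
    So t ≡ 0 (mod 2).
    Then x = 5 + 15·0 = 5, valid modulo lcm(15, 10) = 30: x ≡ 5 (mod 30).
  Combine with x ≡ 5 (mod 6): gcd(30, 6) = 6; 5 - 5 = 0, which IS divisible by 6, so compatible.
    Write x = 5 + 30·t and substitute into x ≡ 5 (mod 6): 30·t ≡ 5 − 5 = 0 (mod 6).
    Divide the congruence (and modulus) by g = 6: 5·t ≡ 0 (mod 1).
    Modulo 1 every t works; take t = 0.
    Then x = 5 + 30·0 = 5, valid modulo lcm(30, 6) = 30: x ≡ 5 (mod 30).
Verify: 5 mod 15 = 5, 5 mod 10 = 5, 5 mod 6 = 5.

x ≡ 5 (mod 30).


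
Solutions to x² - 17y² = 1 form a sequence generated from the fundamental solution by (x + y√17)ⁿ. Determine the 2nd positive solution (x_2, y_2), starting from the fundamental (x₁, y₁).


Step 1: Find the fundamental solution (x₁, y₁) of x² - 17y² = 1.
  Expand √17 as a continued fraction. a₀ = ⌊√17⌋ = 4; iterate m_{k+1} = d_k·a_k − m_k, d_{k+1} = (17 − m_{k+1}²)/d_k, a_{k+1} = ⌊(a₀ + m_{k+1})/d_{k+1}⌋ (starting m₀ = 0, d₀ = 1), with convergents p_k = a_k·p_{k-1} + p_{k-2}, q_k = a_k·q_{k-1} + q_{k-2} (p₋₁ = 1, q₋₁ = 0):
  k = 0: a₀ = 4; p₀/q₀ = 4/1; p₀² − 17·q₀² = 16 − 17 = -1.
  k = 1: m = 4, d = 1, a = ⌊(4 + 4)/1⌋ = 8; p/q = (8·4 + 1)/(8·1 + 0) = 33/8; p² − 17·q² = 1089 − 1088 = 1.
  The first convergent with p² − 17·q² = 1 gives the fundamental solution (x₁, y₁) = (33, 8).
Step 2: Apply the recurrence (x_{n+1}, y_{n+1}) = (x₁x_n + 17y₁y_n, x₁y_n + y₁x_n) repeatedly.
  From (x_1, y_1) = (33, 8): x_2 = 33·33 + 17·8·8 = 2177; y_2 = 33·8 + 8·33 = 528.
Step 3: Verify x_2² - 17·y_2² = 4739329 - 4739328 = 1 (should be 1). ✓

(x_1, y_1) = (33, 8); (x_2, y_2) = (2177, 528).


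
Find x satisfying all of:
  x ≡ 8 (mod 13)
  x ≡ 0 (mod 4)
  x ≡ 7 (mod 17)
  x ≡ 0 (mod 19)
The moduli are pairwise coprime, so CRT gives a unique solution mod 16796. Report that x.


Product of moduli M = 13 · 4 · 17 · 19 = 16796.
Merge one congruence at a time:
  Start: x ≡ 8 (mod 13).
  Combine with x ≡ 0 (mod 4); new modulus lcm = 52.
    Write x = 8 + 13·t and substitute into x ≡ 0 (mod 4): 13·t ≡ 0 − 8 = -8 (mod 4).
    Reduce coefficients mod 4: 1·t ≡ 0 (mod 4).
    So t ≡ 0 (mod 4).
    Then x = 8 + 13·0 = 8, valid modulo lcm(13, 4) = 52: x ≡ 8 (mod 52).
  Combine with x ≡ 7 (mod 17); new modulus lcm = 884.
    Write x = 8 + 52·t and substitute into x ≡ 7 (mod 17): 52·t ≡ 7 − 8 = -1 (mod 17).
    Reduce coefficients mod 17: 1·t ≡ 16 (mod 17).
    So t ≡ 16 (mod 17).
    Then x = 8 + 52·16 = 840, valid modulo lcm(52, 17) = 884: x ≡ 840 (mod 884).
  Combine with x ≡ 0 (mod 19); new modulus lcm = 16796.
    Write x = 840 + 884·t and substitute into x ≡ 0 (mod 19): 884·t ≡ 0 − 840 = -840 (mod 19).
    Reduce coefficients mod 19: 10·t ≡ 15 (mod 19).
    The inverse of 10 mod 19 is 2 (since 10·2 = 20 = 1·19 + 1), so t ≡ 2·15 = 30 ≡ 11 (mod 19).
    Then x = 840 + 884·11 = 10564, valid modulo lcm(884, 19) = 16796: x ≡ 10564 (mod 16796).
Verify against each original: 10564 mod 13 = 8, 10564 mod 4 = 0, 10564 mod 17 = 7, 10564 mod 19 = 0.

x ≡ 10564 (mod 16796).


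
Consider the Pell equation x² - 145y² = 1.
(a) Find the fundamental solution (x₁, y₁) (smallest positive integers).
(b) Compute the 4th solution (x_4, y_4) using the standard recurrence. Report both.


Step 1: Find the fundamental solution (x₁, y₁) of x² - 145y² = 1.
  Expand √145 as a continued fraction. a₀ = ⌊√145⌋ = 12; iterate m_{k+1} = d_k·a_k − m_k, d_{k+1} = (145 − m_{k+1}²)/d_k, a_{k+1} = ⌊(a₀ + m_{k+1})/d_{k+1}⌋ (starting m₀ = 0, d₀ = 1), with convergents p_k = a_k·p_{k-1} + p_{k-2}, q_k = a_k·q_{k-1} + q_{k-2} (p₋₁ = 1, q₋₁ = 0):
  k = 0: a₀ = 12; p₀/q₀ = 12/1; p₀² − 145·q₀² = 144 − 145 = -1.
  k = 1: m = 12, d = 1, a = ⌊(12 + 12)/1⌋ = 24; p/q = (24·12 + 1)/(24·1 + 0) = 289/24; p² − 145·q² = 83521 − 83520 = 1.
  The first convergent with p² − 145·q² = 1 gives the fundamental solution (x₁, y₁) = (289, 24).
Step 2: Apply the recurrence (x_{n+1}, y_{n+1}) = (x₁x_n + 145y₁y_n, x₁y_n + y₁x_n) repeatedly.
  From (x_1, y_1) = (289, 24): x_2 = 289·289 + 145·24·24 = 167041; y_2 = 289·24 + 24·289 = 13872.
  From (x_2, y_2) = (167041, 13872): x_3 = 289·167041 + 145·24·13872 = 96549409; y_3 = 289·13872 + 24·167041 = 8017992.
  From (x_3, y_3) = (96549409, 8017992): x_4 = 289·96549409 + 145·24·8017992 = 55805391361; y_4 = 289·8017992 + 24·96549409 = 4634385504.
Step 3: Verify x_4² - 145·y_4² = 3114241704954373432321 - 3114241704954373432320 = 1 (should be 1). ✓

(x_1, y_1) = (289, 24); (x_4, y_4) = (55805391361, 4634385504).


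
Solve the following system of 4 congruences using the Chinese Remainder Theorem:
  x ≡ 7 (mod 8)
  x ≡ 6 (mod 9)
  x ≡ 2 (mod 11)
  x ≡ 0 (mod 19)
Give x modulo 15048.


Product of moduli M = 8 · 9 · 11 · 19 = 15048.
Merge one congruence at a time:
  Start: x ≡ 7 (mod 8).
  Combine with x ≡ 6 (mod 9); new modulus lcm = 72.
    Write x = 7 + 8·t and substitute into x ≡ 6 (mod 9): 8·t ≡ 6 − 7 = -1 (mod 9).
    Reduce coefficients mod 9: 8·t ≡ 8 (mod 9).
    The inverse of 8 mod 9 is 8 (since 8·8 = 64 = 7·9 + 1), so t ≡ 8·8 = 64 ≡ 1 (mod 9).
    Then x = 7 + 8·1 = 15, valid modulo lcm(8, 9) = 72: x ≡ 15 (mod 72).
  Combine with x ≡ 2 (mod 11); new modulus lcm = 792.
    Write x = 15 + 72·t and substitute into x ≡ 2 (mod 11): 72·t ≡ 2 − 15 = -13 (mod 11).
    Reduce coefficients mod 11: 6·t ≡ 9 (mod 11).
    The inverse of 6 mod 11 is 2 (since 6·2 = 12 = 1·11 + 1), so t ≡ 2·9 = 18 ≡ 7 (mod 11).
    Then x = 15 + 72·7 = 519, valid modulo lcm(72, 11) = 792: x ≡ 519 (mod 792).
  Combine with x ≡ 0 (mod 19); new modulus lcm = 15048.
    Write x = 519 + 792·t and substitute into x ≡ 0 (mod 19): 792·t ≡ 0 − 519 = -519 (mod 19).
    Reduce coefficients mod 19: 13·t ≡ 13 (mod 19).
    The inverse of 13 mod 19 is 3 (since 13·3 = 39 = 2·19 + 1), so t ≡ 3·13 = 39 ≡ 1 (mod 19).
    Then x = 519 + 792·1 = 1311, valid modulo lcm(792, 19) = 15048: x ≡ 1311 (mod 15048).
Verify against each original: 1311 mod 8 = 7, 1311 mod 9 = 6, 1311 mod 11 = 2, 1311 mod 19 = 0.

x ≡ 1311 (mod 15048).


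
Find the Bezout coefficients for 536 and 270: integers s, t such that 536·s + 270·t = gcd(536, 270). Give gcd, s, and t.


Euclidean algorithm on (536, 270) — divide until remainder is 0:
  536 = 1 · 270 + 266
  270 = 1 · 266 + 4
  266 = 66 · 4 + 2
  4 = 2 · 2 + 0
gcd(536, 270) = 2.
Track Bezout coefficients alongside the remainders: start with r₀ = 536 = a·1 + b·0 (s = 1, t = 0) and r₁ = 270 = a·0 + b·1 (s = 0, t = 1); each new remainder r_{k+1} = r_{k-1} − q_k·r_k inherits s_{k+1} = s_{k-1} − q_k·s_k, t_{k+1} = t_{k-1} − q_k·t_k, so r_k = a·s_k + b·t_k at every step:
  q = 1: r = 266, s = 1 − 1·0 = 1, t = 0 − 1·1 = -1  (check: 536·1 + 270·(-1) = 266)
  q = 1: r = 4, s = 0 − 1·1 = -1, t = 1 − 1·(-1) = 2  (check: 536·(-1) + 270·2 = 4)
  q = 66: r = 2, s = 1 − 66·(-1) = 67, t = -1 − 66·2 = -133  (check: 536·67 + 270·(-133) = 2)
The row with r = 2 (the gcd) gives the Bezout coefficients s = 67, t = -133.
Result: 536 · (67) + 270 · (-133) = 2.

gcd(536, 270) = 2; s = 67, t = -133 (check: 536·67 + 270·(-133) = 2).


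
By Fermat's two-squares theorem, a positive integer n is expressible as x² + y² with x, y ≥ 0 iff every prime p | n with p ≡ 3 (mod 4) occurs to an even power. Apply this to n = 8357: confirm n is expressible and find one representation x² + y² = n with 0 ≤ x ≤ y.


Step 1: Factor n = 8357 = 61 · 137.
Step 2: Check the mod-4 condition on each prime factor: 61 ≡ 1 (mod 4), exponent 1; 137 ≡ 1 (mod 4), exponent 1.
All primes ≡ 3 (mod 4) appear to even exponent (or don't appear), so by the two-squares theorem n IS expressible as a sum of two squares.
Step 3: Build a representation. Here n = 61 · 137 is a product of primes ≡ 1 (mod 4). Each prime p ≡ 1 (mod 4) is itself a sum of two squares; find a² by testing p − a² for a perfect square:
  61: 61 − 1² = 60, 61 − 2² = 57, 61 − 3² = 52, 61 − 4² = 45, 61 − 5² = 36 = 6² ⇒ 61 = 5² + 6².
  137: 137 − 1² = 136, 137 − 2² = 133, 137 − 3² = 128, 137 − 4² = 121 = 11² ⇒ 137 = 4² + 11².
  Combine using the Brahmagupta–Fibonacci identity (a² + b²)(c² + d²) = (ac − bd)² + (ad + bc)² = (ac + bd)² + (ad − bc)²:
  61 · 137 = 8357: from (5² + 6²)(4² + 11²), take (5·4 − 6·11, 5·11 + 6·4) = (20 − 66, 55 + 24) = (-46, 79); dropping signs (only squares matter) gives (46, 79); check 46² + 79² = 2116 + 6241 = 8357 ✓.
Step 4: Order so x ≤ y and verify: 46² + 79² = 2116 + 6241 = 8357 = n. ✓

n = 8357 = 46² + 79² (one valid representation with x ≤ y).


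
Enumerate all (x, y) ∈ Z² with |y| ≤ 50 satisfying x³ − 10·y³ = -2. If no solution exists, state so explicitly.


The equation is x³ - 10y³ = -2. For fixed y, x³ = 10·y³ − 2, so a solution requires the RHS to be a perfect cube.
Strategy: iterate y from -50 to 50, compute RHS = 10·y³ − 2, and check whether it is a (positive or negative) perfect cube.
Check small values of y:
  y = 0: RHS = -2 is not a perfect cube.
  y = 1: RHS = 8 = (2)³ ⇒ x = 2 works.
  y = -1: RHS = -12 is not a perfect cube.
  y = 2: RHS = 78 is not a perfect cube.
  y = -2: RHS = -82 is not a perfect cube.
  y = 3: RHS = 268 is not a perfect cube.
  y = -3: RHS = -272 is not a perfect cube.
Continuing the search up to |y| = 50 finds no further solutions beyond those listed.
Collected solutions: (2, 1).

Solutions (with |y| ≤ 50): (2, 1).


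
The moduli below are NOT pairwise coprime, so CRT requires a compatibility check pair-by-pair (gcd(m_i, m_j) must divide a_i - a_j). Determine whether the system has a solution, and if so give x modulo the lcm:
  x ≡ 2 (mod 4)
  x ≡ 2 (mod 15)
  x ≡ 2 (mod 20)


Moduli 4, 15, 20 are not pairwise coprime, so CRT works modulo lcm(m_i) when all pairwise compatibility conditions hold.
Pairwise compatibility: gcd(m_i, m_j) must divide a_i - a_j for every pair.
Merge one congruence at a time:
  Start: x ≡ 2 (mod 4).
  Combine with x ≡ 2 (mod 15): gcd(4, 15) = 1; 2 - 2 = 0, which IS divisible by 1, so compatible.
    Write x = 2 + 4·t and substitute into x ≡ 2 (mod 15): 4·t ≡ 2 − 2 = 0 (mod 15).
    The inverse of 4 mod 15 is 4 (since 4·4 = 16 = 1·15 + 1), so t ≡ 4·0 = 0 ≡ 0 (mod 15).
    Then x = 2 + 4·0 = 2, valid modulo lcm(4, 15) = 60: x ≡ 2 (mod 60).
  Combine with x ≡ 2 (mod 20): gcd(60, 20) = 20; 2 - 2 = 0, which IS divisible by 20, so compatible.
    Write x = 2 + 60·t and substitute into x ≡ 2 (mod 20): 60·t ≡ 2 − 2 = 0 (mod 20).
    Divide the congruence (and modulus) by g = 20: 3·t ≡ 0 (mod 1).
    Modulo 1 every t works; take t = 0.
    Then x = 2 + 60·0 = 2, valid modulo lcm(60, 20) = 60: x ≡ 2 (mod 60).
Verify: 2 mod 4 = 2, 2 mod 15 = 2, 2 mod 20 = 2.

x ≡ 2 (mod 60).


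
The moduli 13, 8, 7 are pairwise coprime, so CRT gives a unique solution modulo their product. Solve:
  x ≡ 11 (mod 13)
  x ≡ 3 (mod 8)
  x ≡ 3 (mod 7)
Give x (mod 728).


Moduli 13, 8, 7 are pairwise coprime; by CRT there is a unique solution modulo M = 13 · 8 · 7 = 728.
Solve pairwise, accumulating the modulus:
  Start with x ≡ 11 (mod 13).
  Combine with x ≡ 3 (mod 8): since gcd(13, 8) = 1, we get a unique residue mod 104.
    Write x = 11 + 13·t and substitute into x ≡ 3 (mod 8): 13·t ≡ 3 − 11 = -8 (mod 8).
    Reduce coefficients mod 8: 5·t ≡ 0 (mod 8).
    The inverse of 5 mod 8 is 5 (since 5·5 = 25 = 3·8 + 1), so t ≡ 5·0 = 0 ≡ 0 (mod 8).
    Then x = 11 + 13·0 = 11, valid modulo lcm(13, 8) = 104: x ≡ 11 (mod 104).
  Combine with x ≡ 3 (mod 7): since gcd(104, 7) = 1, we get a unique residue mod 728.
    Write x = 11 + 104·t and substitute into x ≡ 3 (mod 7): 104·t ≡ 3 − 11 = -8 (mod 7).
    Reduce coefficients mod 7: 6·t ≡ 6 (mod 7).
    The inverse of 6 mod 7 is 6 (since 6·6 = 36 = 5·7 + 1), so t ≡ 6·6 = 36 ≡ 1 (mod 7).
    Then x = 11 + 104·1 = 115, valid modulo lcm(104, 7) = 728: x ≡ 115 (mod 728).
Verify: 115 mod 13 = 11 ✓, 115 mod 8 = 3 ✓, 115 mod 7 = 3 ✓.

x ≡ 115 (mod 728).


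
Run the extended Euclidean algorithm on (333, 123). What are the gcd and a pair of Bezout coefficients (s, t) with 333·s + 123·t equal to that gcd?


Euclidean algorithm on (333, 123) — divide until remainder is 0:
  333 = 2 · 123 + 87
  123 = 1 · 87 + 36
  87 = 2 · 36 + 15
  36 = 2 · 15 + 6
  15 = 2 · 6 + 3
  6 = 2 · 3 + 0
gcd(333, 123) = 3.
Track Bezout coefficients alongside the remainders: start with r₀ = 333 = a·1 + b·0 (s = 1, t = 0) and r₁ = 123 = a·0 + b·1 (s = 0, t = 1); each new remainder r_{k+1} = r_{k-1} − q_k·r_k inherits s_{k+1} = s_{k-1} − q_k·s_k, t_{k+1} = t_{k-1} − q_k·t_k, so r_k = a·s_k + b·t_k at every step:
  q = 2: r = 87, s = 1 − 2·0 = 1, t = 0 − 2·1 = -2  (check: 333·1 + 123·(-2) = 87)
  q = 1: r = 36, s = 0 − 1·1 = -1, t = 1 − 1·(-2) = 3  (check: 333·(-1) + 123·3 = 36)
  q = 2: r = 15, s = 1 − 2·(-1) = 3, t = -2 − 2·3 = -8  (check: 333·3 + 123·(-8) = 15)
  q = 2: r = 6, s = -1 − 2·3 = -7, t = 3 − 2·(-8) = 19  (check: 333·(-7) + 123·19 = 6)
  q = 2: r = 3, s = 3 − 2·(-7) = 17, t = -8 − 2·19 = -46  (check: 333·17 + 123·(-46) = 3)
The row with r = 3 (the gcd) gives the Bezout coefficients s = 17, t = -46.
Result: 333 · (17) + 123 · (-46) = 3.

gcd(333, 123) = 3; s = 17, t = -46 (check: 333·17 + 123·(-46) = 3).


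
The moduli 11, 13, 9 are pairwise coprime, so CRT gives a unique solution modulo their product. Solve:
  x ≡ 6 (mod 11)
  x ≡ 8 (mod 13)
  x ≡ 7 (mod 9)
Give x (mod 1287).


Moduli 11, 13, 9 are pairwise coprime; by CRT there is a unique solution modulo M = 11 · 13 · 9 = 1287.
Solve pairwise, accumulating the modulus:
  Start with x ≡ 6 (mod 11).
  Combine with x ≡ 8 (mod 13): since gcd(11, 13) = 1, we get a unique residue mod 143.
    Write x = 6 + 11·t and substitute into x ≡ 8 (mod 13): 11·t ≡ 8 − 6 = 2 (mod 13).
    The inverse of 11 mod 13 is 6 (since 11·6 = 66 = 5·13 + 1), so t ≡ 6·2 = 12 ≡ 12 (mod 13).
    Then x = 6 + 11·12 = 138, valid modulo lcm(11, 13) = 143: x ≡ 138 (mod 143).
  Combine with x ≡ 7 (mod 9): since gcd(143, 9) = 1, we get a unique residue mod 1287.
    Write x = 138 + 143·t and substitute into x ≡ 7 (mod 9): 143·t ≡ 7 − 138 = -131 (mod 9).
    Reduce coefficients mod 9: 8·t ≡ 4 (mod 9).
    The inverse of 8 mod 9 is 8 (since 8·8 = 64 = 7·9 + 1), so t ≡ 8·4 = 32 ≡ 5 (mod 9).
    Then x = 138 + 143·5 = 853, valid modulo lcm(143, 9) = 1287: x ≡ 853 (mod 1287).
Verify: 853 mod 11 = 6 ✓, 853 mod 13 = 8 ✓, 853 mod 9 = 7 ✓.

x ≡ 853 (mod 1287).
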